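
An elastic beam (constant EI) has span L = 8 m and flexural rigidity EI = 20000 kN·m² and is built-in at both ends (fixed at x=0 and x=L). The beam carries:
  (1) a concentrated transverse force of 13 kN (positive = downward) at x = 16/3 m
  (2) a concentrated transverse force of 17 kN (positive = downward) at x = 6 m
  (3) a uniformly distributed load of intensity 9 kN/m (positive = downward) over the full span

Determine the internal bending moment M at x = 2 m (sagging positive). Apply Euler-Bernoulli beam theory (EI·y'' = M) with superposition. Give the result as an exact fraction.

M(2) = 1717/432 kN·m

Load 1 — point force P=13 kN at a=16/3 m (b=L-a=8/3):
  M_1 = Pb²(3a+b)x/L³ - Pab²/L²  [x≤a] = 13·(8/3)²·(3·(16/3)+(8/3))·2/8³ - 13·(16/3)·(8/3)²/8² = -26/27 kN·m
Load 2 — point force P=17 kN at a=6 m (b=L-a=2):
  M_2 = Pb²(3a+b)x/L³ - Pab²/L²  [x≤a] = 17·2²·(3·6+2)·2/8³ - 17·6·2²/8² = -17/16 kN·m
Load 3 — uniform load w=9 kN/m over full span:
  M_3 = wLx/2 - wL²/12 - wx²/2 = 9·8·2/2 - 9·8²/12 - 9·2²/2 = 6 kN·m
Superposition: M = Σ M_i = 1717/432 kN·m ≈ 3.974537 kN·m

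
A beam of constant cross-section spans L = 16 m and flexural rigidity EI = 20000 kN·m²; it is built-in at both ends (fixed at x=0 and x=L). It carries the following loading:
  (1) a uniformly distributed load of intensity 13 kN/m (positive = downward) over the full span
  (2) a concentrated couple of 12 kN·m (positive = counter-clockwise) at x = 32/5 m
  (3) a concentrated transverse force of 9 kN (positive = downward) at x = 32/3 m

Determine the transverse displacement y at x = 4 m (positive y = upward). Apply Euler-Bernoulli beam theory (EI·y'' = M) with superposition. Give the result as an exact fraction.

Load 1 — uniform load w=13 kN/m over full span:
  y_1 = -wx²(L-x)²/(24EI) = -13·4²·(16-4)²/(24·20000) = -39/625 m
Load 2 — applied couple M₀=12 kN·m at a=32/5 m (b=L-a=48/5):
  y_2 = (R_Ax³/6 - M_Ax²/2)/EI  [x≤a] with R_A=27/25, M_A=36/25 = ((27/25)·4³/6 - (36/25)·4²/2)/20000 = 0 m
Load 3 — point force P=9 kN at a=32/3 m (b=L-a=16/3):
  y_3 = -Pb²x²(3aL-(3a+b)x)/(6L³EI)  [x≤a] = -9·(16/3)²·4²·(3·(32/3)·16-(3·(32/3)+(16/3))·4)/(6·16³·20000) = -17/5625 m
Superposition: y = Σ y_i = -368/5625 m ≈ -0.065422 m

y(4) = -368/5625 m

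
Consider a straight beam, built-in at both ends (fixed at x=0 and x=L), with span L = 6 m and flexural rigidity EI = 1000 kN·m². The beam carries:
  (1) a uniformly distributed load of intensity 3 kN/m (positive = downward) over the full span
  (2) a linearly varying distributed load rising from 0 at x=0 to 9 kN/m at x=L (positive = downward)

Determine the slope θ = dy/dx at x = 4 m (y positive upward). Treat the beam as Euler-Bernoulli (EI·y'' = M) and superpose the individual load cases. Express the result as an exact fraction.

θ(4) = 6/625 rad

Load 1 — uniform load w=3 kN/m over full span:
  θ_1 = -wx(L-x)(L-2x)/(12EI) = -3·4·(6-4)·(6-2·4)/(12·1000) = 1/250 rad
Load 2 — triangular load w₀=9 kN/m (0→w₀ over full span):
  θ_2 = -w₀(2x(L-x)(L-2x)(x+2L)+x²(L-x)²)/(120LEI) = -9·(2·4·(6-4)·(6-2·4)·(4+2·6)+4²·(6-4)²)/(120·6·1000) = 7/1250 rad
Superposition: θ = Σ θ_i = 6/625 rad ≈ 0.009600 rad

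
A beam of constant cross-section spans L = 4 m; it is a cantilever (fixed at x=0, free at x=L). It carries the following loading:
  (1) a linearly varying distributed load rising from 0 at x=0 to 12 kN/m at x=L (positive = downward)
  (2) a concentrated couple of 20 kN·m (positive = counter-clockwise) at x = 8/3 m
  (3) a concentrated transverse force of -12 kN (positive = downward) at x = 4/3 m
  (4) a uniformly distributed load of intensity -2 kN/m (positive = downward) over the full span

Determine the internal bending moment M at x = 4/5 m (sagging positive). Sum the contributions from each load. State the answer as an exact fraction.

M(4/5) = -1052/125 kN·m

Load 1 — triangular load w₀=12 kN/m (0→w₀ over full span):
  M_1 = w₀Lx/2 - w₀L²/3 - w₀x³/(6L) = 12·4·(4/5)/2 - 12·4²/3 - 12·(4/5)³/(6·4) = -5632/125 kN·m
Load 2 — applied couple M₀=20 kN·m at a=8/3 m (b=L-a=4/3):
  M_2 = M₀  [x≤a] = 20 = 20 kN·m
Load 3 — point force P=-12 kN at a=4/3 m (b=L-a=8/3):
  M_3 = -P(a-x)  [x≤a] = -(-12)·((4/3)-(4/5)) = 32/5 kN·m
Load 4 — uniform load w=-2 kN/m over full span:
  M_4 = -w(L-x)²/2 = -(-2)·(4-(4/5))²/2 = 256/25 kN·m
Superposition: M = Σ M_i = -1052/125 kN·m ≈ -8.416000 kN·m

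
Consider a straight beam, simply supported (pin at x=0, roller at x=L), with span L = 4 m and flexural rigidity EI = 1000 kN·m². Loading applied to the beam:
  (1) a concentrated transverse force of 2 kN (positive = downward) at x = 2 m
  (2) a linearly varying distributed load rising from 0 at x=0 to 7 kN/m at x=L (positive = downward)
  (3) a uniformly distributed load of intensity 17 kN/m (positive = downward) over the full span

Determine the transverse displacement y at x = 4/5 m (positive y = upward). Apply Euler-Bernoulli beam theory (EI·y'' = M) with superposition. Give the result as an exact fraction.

y(4/5) = -244603/5859375 m

Load 1 — point force P=2 kN at a=2 m (b=L-a=2):
  y_1 = -Pbx(L²-b²-x²)/(6LEI)  [x≤a] = -2·2·(4/5)·(4²-2²-(4/5)²)/(6·4·1000) = -71/46875 m
Load 2 — triangular load w₀=7 kN/m (0→w₀ over full span):
  y_2 = -w₀x(7L⁴-10L²x²+3x⁴)/(360LEI) = -7·(4/5)·(7·4⁴-10·4²·(4/5)²+3·(4/5)⁴)/(360·4·1000) = -38528/5859375 m
Load 3 — uniform load w=17 kN/m over full span:
  y_3 = -wx(L³-2Lx²+x³)/(24EI) = -17·(4/5)·(4³-2·4·(4/5)²+(4/5)³)/(24·1000) = -7888/234375 m
Superposition: y = Σ y_i = -244603/5859375 m ≈ -0.041746 m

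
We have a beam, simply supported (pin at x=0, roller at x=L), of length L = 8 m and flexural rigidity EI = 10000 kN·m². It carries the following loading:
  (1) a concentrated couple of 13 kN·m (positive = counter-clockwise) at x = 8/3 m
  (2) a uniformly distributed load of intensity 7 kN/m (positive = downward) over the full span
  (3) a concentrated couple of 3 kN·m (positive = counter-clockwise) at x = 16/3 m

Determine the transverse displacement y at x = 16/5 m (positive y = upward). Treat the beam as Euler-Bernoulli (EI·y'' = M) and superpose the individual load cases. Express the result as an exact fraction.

y(16/5) = -39434/1171875 m

Load 1 — applied couple M₀=13 kN·m at a=8/3 m (b=L-a=16/3):
  y_1 = (M₀x³/(6L)-M₀(x-a)²/2+C₁x)/EI  [x>a] with C₁=M₀(3b²-L²)/(6L)=52/9 = (13·(16/5)³/(6·8)-13·((16/5)-(8/3))²/2+(52/9)·(16/5))/10000 = 598/234375 m
Load 2 — uniform load w=7 kN/m over full span:
  y_2 = -wx(L³-2Lx²+x³)/(24EI) = -7·(16/5)·(8³-2·8·(16/5)²+(16/5)³)/(24·10000) = -13888/390625 m
Load 3 — applied couple M₀=3 kN·m at a=16/3 m (b=L-a=8/3):
  y_3 = (M₀x³/(6L)+C₁x)/EI  [x≤a] with C₁=M₀(3b²-L²)/(6L)=-8/3 = (3·(16/5)³/(6·8)+(-8/3)·(16/5))/10000 = -152/234375 m
Superposition: y = Σ y_i = -39434/1171875 m ≈ -0.033650 m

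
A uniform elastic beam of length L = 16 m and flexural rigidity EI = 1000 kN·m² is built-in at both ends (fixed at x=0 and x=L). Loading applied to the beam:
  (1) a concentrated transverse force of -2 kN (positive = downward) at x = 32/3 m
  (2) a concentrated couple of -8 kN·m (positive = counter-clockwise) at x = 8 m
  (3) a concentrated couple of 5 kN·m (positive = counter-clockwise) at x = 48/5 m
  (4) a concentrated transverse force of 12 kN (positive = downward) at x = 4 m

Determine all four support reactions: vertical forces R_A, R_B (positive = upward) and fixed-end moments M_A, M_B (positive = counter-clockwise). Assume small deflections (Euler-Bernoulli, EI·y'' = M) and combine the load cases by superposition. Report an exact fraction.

Load 1 — point force P=-2 kN at a=32/3 m (b=L-a=16/3):
  R_A = Pb²(3a+b)/L³ = (-2)·(16/3)²·(3·(32/3)+(16/3))/16³ = -14/27 kN
  M_A = Pab²/L² = (-2)·(32/3)·(16/3)²/16² = -64/27 kN·m
  R_B = Pa²(a+3b)/L³ = (-2)·(32/3)²·((32/3)+3·(16/3))/16³ = -40/27 kN
  M_B = -Pa²b/L² = -(-2)·(32/3)²·(16/3)/16² = 128/27 kN·m
Load 2 — applied couple M₀=-8 kN·m at a=8 m (b=L-a=8):
  R_A = 6M₀ab/L³ = 6·(-8)·8·8/16³ = -3/4 kN
  M_A = M₀b(2a-b)/L² = (-8)·8·(2·8-8)/16² = -2 kN·m
  R_B = -6M₀ab/L³ = -6·(-8)·8·8/16³ = 3/4 kN
  M_B = M₀a(2b-a)/L² = (-8)·8·(2·8-8)/16² = -2 kN·m
Load 3 — applied couple M₀=5 kN·m at a=48/5 m (b=L-a=32/5):
  R_A = 6M₀ab/L³ = 6·5·(48/5)·(32/5)/16³ = 9/20 kN
  M_A = M₀b(2a-b)/L² = 5·(32/5)·(2·(48/5)-(32/5))/16² = 8/5 kN·m
  R_B = -6M₀ab/L³ = -6·5·(48/5)·(32/5)/16³ = -9/20 kN
  M_B = M₀a(2b-a)/L² = 5·(48/5)·(2·(32/5)-(48/5))/16² = 3/5 kN·m
Load 4 — point force P=12 kN at a=4 m (b=L-a=12):
  R_A = Pb²(3a+b)/L³ = 12·12²·(3·4+12)/16³ = 81/8 kN
  M_A = Pab²/L² = 12·4·12²/16² = 27 kN·m
  R_B = Pa²(a+3b)/L³ = 12·4²·(4+3·12)/16³ = 15/8 kN
  M_B = -Pa²b/L² = -12·4²·12/16² = -9 kN·m
Superposition: R_A = 10051/1080 kN, M_A = 3271/135 kN·m, R_B = 749/1080 kN, M_B = -764/135 kN·m

R_A = 10051/1080 kN, M_A = 3271/135 kN·m, R_B = 749/1080 kN, M_B = -764/135 kN·m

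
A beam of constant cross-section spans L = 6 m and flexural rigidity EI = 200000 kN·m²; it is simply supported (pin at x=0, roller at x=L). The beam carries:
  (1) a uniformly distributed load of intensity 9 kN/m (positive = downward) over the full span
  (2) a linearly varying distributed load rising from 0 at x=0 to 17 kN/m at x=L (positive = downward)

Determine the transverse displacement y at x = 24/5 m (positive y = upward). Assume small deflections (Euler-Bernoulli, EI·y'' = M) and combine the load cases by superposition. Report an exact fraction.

y(24/5) = -175527/195312500 m

Load 1 — uniform load w=9 kN/m over full span:
  y_1 = -wx(L³-2Lx²+x³)/(24EI) = -9·(24/5)·(6³-2·6·(24/5)²+(24/5)³)/(24·200000) = -7047/15625000 m
Load 2 — triangular load w₀=17 kN/m (0→w₀ over full span):
  y_2 = -w₀x(7L⁴-10L²x²+3x⁴)/(360LEI) = -17·(24/5)·(7·6⁴-10·6²·(24/5)²+3·(24/5)⁴)/(360·6·200000) = -174879/390625000 m
Superposition: y = Σ y_i = -175527/195312500 m ≈ -0.000899 m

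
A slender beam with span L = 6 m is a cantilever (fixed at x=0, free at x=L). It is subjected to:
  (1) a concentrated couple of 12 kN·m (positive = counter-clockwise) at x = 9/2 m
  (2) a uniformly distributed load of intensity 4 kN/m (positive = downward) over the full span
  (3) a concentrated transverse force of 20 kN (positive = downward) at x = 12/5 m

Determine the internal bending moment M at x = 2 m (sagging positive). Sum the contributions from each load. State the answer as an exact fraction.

Load 1 — applied couple M₀=12 kN·m at a=9/2 m (b=L-a=3/2):
  M_1 = M₀  [x≤a] = 12 = 12 kN·m
Load 2 — uniform load w=4 kN/m over full span:
  M_2 = -w(L-x)²/2 = -4·(6-2)²/2 = -32 kN·m
Load 3 — point force P=20 kN at a=12/5 m (b=L-a=18/5):
  M_3 = -P(a-x)  [x≤a] = -20·((12/5)-2) = -8 kN·m
Superposition: M = Σ M_i = -28 kN·m ≈ -28.000000 kN·m

M(2) = -28 kN·m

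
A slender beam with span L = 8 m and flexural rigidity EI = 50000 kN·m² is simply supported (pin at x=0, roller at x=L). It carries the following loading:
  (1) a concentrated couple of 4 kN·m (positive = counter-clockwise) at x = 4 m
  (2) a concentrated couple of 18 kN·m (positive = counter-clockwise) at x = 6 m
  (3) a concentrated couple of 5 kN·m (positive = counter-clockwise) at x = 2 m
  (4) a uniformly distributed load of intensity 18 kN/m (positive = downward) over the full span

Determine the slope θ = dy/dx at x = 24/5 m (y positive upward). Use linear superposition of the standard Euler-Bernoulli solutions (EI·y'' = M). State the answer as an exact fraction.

Load 1 — applied couple M₀=4 kN·m at a=4 m (b=L-a=4):
  θ_1 = (M₀x²/(2L)-M₀(x-a)+C₁)/EI  [x>a] with C₁=M₀(3b²-L²)/(6L)=-4/3 = (4·(24/5)²/(2·8)-4·((24/5)-4)+(-4/3))/50000 = 23/937500 rad
Load 2 — applied couple M₀=18 kN·m at a=6 m (b=L-a=2):
  θ_2 = (M₀x²/(2L)+C₁)/EI  [x≤a] with C₁=M₀(3b²-L²)/(6L)=-39/2 = (18·(24/5)²/(2·8)+(-39/2))/50000 = 321/2500000 rad
Load 3 — applied couple M₀=5 kN·m at a=2 m (b=L-a=6):
  θ_3 = (M₀x²/(2L)-M₀(x-a)+C₁)/EI  [x>a] with C₁=M₀(3b²-L²)/(6L)=55/12 = (5·(24/5)²/(2·8)-5·((24/5)-2)+(55/12))/50000 = -133/3000000 rad
Load 4 — uniform load w=18 kN/m over full span:
  θ_4 = -w(L³-6Lx²+4x³)/(24EI) = -18·(8³-6·8·(24/5)²+4·(24/5)³)/(24·50000) = 888/390625 rad
Superposition: θ = Σ θ_i = 59547/25000000 rad ≈ 0.002382 rad

θ(24/5) = 59547/25000000 rad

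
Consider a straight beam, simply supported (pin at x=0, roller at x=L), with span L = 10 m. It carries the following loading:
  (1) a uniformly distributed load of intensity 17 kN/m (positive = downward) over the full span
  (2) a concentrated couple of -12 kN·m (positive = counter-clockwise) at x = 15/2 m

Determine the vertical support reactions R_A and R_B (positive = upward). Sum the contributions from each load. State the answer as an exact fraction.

Load 1 — uniform load w=17 kN/m over full span:
  R_A = wL/2 = 17·10/2 = 85 kN
  R_B = wL/2 = 17·10/2 = 85 kN
Load 2 — applied couple M₀=-12 kN·m at a=15/2 m (b=L-a=5/2):
  R_A = M₀/L = (-12)/10 = -6/5 kN
  R_B = -M₀/L = -(-12)/10 = 6/5 kN
Superposition: R_A = 419/5 kN, R_B = 431/5 kN

R_A = 419/5 kN, R_B = 431/5 kN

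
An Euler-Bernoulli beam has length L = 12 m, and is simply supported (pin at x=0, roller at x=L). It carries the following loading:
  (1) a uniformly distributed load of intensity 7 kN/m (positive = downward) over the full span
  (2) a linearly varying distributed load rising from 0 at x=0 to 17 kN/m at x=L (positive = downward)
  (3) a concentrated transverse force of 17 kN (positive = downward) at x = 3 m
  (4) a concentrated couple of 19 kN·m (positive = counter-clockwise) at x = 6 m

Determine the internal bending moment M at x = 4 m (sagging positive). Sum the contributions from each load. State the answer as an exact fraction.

Load 1 — uniform load w=7 kN/m over full span:
  M_1 = wx(L-x)/2 = 7·4·(12-4)/2 = 112 kN·m
Load 2 — triangular load w₀=17 kN/m (0→w₀ over full span):
  M_2 = w₀Lx/6 - w₀x³/(6L) = 17·12·4/6 - 17·4³/(6·12) = 1088/9 kN·m
Load 3 — point force P=17 kN at a=3 m (b=L-a=9):
  M_3 = Pa(L-x)/L  [x>a] = 17·3·(12-4)/12 = 34 kN·m
Load 4 — applied couple M₀=19 kN·m at a=6 m (b=L-a=6):
  M_4 = M₀x/L  [x≤a] = 19·4/12 = 19/3 kN·m
Superposition: M = Σ M_i = 2459/9 kN·m ≈ 273.222222 kN·m

M(4) = 2459/9 kN·m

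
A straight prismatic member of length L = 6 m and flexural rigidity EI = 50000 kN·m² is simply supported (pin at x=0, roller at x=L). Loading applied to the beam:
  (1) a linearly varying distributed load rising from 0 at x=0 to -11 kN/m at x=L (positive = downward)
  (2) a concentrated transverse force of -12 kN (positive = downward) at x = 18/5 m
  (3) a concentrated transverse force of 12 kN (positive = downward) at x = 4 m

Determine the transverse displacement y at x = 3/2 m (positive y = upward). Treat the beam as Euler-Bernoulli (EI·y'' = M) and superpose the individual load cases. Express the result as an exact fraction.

y(3/2) = 4292257/3200000000 m

Load 1 — triangular load w₀=-11 kN/m (0→w₀ over full span):
  y_1 = -w₀x(7L⁴-10L²x²+3x⁴)/(360LEI) = -(-11)·(3/2)·(7·6⁴-10·6²·(3/2)²+3·(3/2)⁴)/(360·6·50000) = 32373/25600000 m
Load 2 — point force P=-12 kN at a=18/5 m (b=L-a=12/5):
  y_2 = -Pbx(L²-b²-x²)/(6LEI)  [x≤a] = -(-12)·(12/5)·(3/2)·(6²-(12/5)²-(3/2)²)/(6·6·50000) = 8397/12500000 m
Load 3 — point force P=12 kN at a=4 m (b=L-a=2):
  y_3 = -Pbx(L²-b²-x²)/(6LEI)  [x≤a] = -12·2·(3/2)·(6²-2²-(3/2)²)/(6·6·50000) = -119/200000 m
Superposition: y = Σ y_i = 4292257/3200000000 m ≈ 0.001341 m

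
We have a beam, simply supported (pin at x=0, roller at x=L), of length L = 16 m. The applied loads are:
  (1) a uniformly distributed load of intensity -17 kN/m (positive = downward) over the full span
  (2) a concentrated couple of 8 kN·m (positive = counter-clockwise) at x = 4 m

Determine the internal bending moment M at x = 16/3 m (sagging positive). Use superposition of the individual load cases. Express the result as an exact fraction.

M(16/3) = -4400/9 kN·m

Load 1 — uniform load w=-17 kN/m over full span:
  M_1 = wx(L-x)/2 = (-17)·(16/3)·(16-(16/3))/2 = -4352/9 kN·m
Load 2 — applied couple M₀=8 kN·m at a=4 m (b=L-a=12):
  M_2 = M₀x/L - M₀  [x>a] = 8·(16/3)/16 - 8 = -16/3 kN·m
Superposition: M = Σ M_i = -4400/9 kN·m ≈ -488.888889 kN·m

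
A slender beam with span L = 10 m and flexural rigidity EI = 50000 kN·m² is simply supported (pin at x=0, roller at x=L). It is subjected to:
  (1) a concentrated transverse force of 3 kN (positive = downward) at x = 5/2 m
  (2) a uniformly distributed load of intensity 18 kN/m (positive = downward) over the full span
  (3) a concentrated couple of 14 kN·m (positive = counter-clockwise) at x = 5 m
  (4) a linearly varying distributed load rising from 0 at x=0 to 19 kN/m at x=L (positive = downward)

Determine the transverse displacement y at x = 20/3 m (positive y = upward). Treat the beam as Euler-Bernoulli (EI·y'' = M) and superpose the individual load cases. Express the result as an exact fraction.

y(20/3) = -59129/933120 m

Load 1 — point force P=3 kN at a=5/2 m (b=L-a=15/2):
  y_1 = -Pa(L-x)(2Lx-a²-x²)/(6LEI)  [x>a] = -3·(5/2)·(10-(20/3))·(2·10·(20/3)-(5/2)²-(20/3)²)/(6·10·50000) = -119/172800 m
Load 2 — uniform load w=18 kN/m over full span:
  y_2 = -wx(L³-2Lx²+x³)/(24EI) = -18·(20/3)·(10³-2·10·(20/3)²+(20/3)³)/(24·50000) = -11/270 m
Load 3 — applied couple M₀=14 kN·m at a=5 m (b=L-a=5):
  y_3 = (M₀x³/(6L)-M₀(x-a)²/2+C₁x)/EI  [x>a] with C₁=M₀(3b²-L²)/(6L)=-35/6 = (14·(20/3)³/(6·10)-14·((20/3)-5)²/2+(-35/6)·(20/3))/50000 = 7/32400 m
Load 4 — triangular load w₀=19 kN/m (0→w₀ over full span):
  y_4 = -w₀x(7L⁴-10L²x²+3x⁴)/(360LEI) = -19·(20/3)·(7·10⁴-10·10²·(20/3)²+3·(20/3)⁴)/(360·10·50000) = -323/14580 m
Superposition: y = Σ y_i = -59129/933120 m ≈ -0.063367 m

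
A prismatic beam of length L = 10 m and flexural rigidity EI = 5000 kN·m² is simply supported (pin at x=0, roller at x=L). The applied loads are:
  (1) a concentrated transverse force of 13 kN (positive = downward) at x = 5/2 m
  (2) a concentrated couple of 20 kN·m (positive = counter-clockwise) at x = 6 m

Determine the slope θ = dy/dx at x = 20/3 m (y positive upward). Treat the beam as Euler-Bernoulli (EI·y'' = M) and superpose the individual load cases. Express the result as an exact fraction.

θ(20/3) = 13393/1440000 rad

Load 1 — point force P=13 kN at a=5/2 m (b=L-a=15/2):
  θ_1 = -Pa(2L²-6Lx+3x²+a²)/(6LEI)  [x>a] = -13·(5/2)·(2·10²-6·10·(20/3)+3·(20/3)²+(5/2)²)/(6·10·5000) = 377/57600 rad
Load 2 — applied couple M₀=20 kN·m at a=6 m (b=L-a=4):
  θ_2 = (M₀x²/(2L)-M₀(x-a)+C₁)/EI  [x>a] with C₁=M₀(3b²-L²)/(6L)=-52/3 = (20·(20/3)²/(2·10)-20·((20/3)-6)+(-52/3))/5000 = 31/11250 rad
Superposition: θ = Σ θ_i = 13393/1440000 rad ≈ 0.009301 rad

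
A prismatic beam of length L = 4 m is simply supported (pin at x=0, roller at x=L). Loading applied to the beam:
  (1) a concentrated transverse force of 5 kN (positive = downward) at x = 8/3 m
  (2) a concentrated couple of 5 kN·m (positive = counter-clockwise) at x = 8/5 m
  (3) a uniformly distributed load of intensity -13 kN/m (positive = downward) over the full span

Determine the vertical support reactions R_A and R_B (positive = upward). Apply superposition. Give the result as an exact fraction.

R_A = -277/12 kN, R_B = -287/12 kN

Load 1 — point force P=5 kN at a=8/3 m (b=L-a=4/3):
  R_A = Pb/L = 5·(4/3)/4 = 5/3 kN
  R_B = Pa/L = 5·(8/3)/4 = 10/3 kN
Load 2 — applied couple M₀=5 kN·m at a=8/5 m (b=L-a=12/5):
  R_A = M₀/L = 5/4 kN
  R_B = -M₀/L = -5/4 kN
Load 3 — uniform load w=-13 kN/m over full span:
  R_A = wL/2 = (-13)·4/2 = -26 kN
  R_B = wL/2 = (-13)·4/2 = -26 kN
Superposition: R_A = -277/12 kN, R_B = -287/12 kN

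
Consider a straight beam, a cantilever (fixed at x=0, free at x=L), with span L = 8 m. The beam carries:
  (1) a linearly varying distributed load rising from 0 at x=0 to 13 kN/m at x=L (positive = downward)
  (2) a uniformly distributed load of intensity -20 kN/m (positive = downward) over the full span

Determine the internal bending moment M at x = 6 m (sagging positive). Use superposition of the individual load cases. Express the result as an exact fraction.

Load 1 — triangular load w₀=13 kN/m (0→w₀ over full span):
  M_1 = w₀Lx/2 - w₀L²/3 - w₀x³/(6L) = 13·8·6/2 - 13·8²/3 - 13·6³/(6·8) = -143/6 kN·m
Load 2 — uniform load w=-20 kN/m over full span:
  M_2 = -w(L-x)²/2 = -(-20)·(8-6)²/2 = 40 kN·m
Superposition: M = Σ M_i = 97/6 kN·m ≈ 16.166667 kN·m

M(6) = 97/6 kN·m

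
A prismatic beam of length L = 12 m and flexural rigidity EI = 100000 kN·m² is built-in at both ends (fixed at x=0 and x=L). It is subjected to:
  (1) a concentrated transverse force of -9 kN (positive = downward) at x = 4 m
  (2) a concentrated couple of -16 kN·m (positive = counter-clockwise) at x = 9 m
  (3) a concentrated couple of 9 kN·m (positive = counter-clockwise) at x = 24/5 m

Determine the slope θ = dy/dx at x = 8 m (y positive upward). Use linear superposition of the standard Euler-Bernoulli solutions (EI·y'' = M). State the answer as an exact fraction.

θ(8) = -227/937500 rad

Load 1 — point force P=-9 kN at a=4 m (b=L-a=8):
  θ_1 = Pa²(L-x)(2bL-(3b+a)(L-x))/(2L³EI)  [x>a] = (-9)·4²·(12-8)·(2·8·12-(3·8+4)·(12-8))/(2·12³·100000) = -1/7500 rad
Load 2 — applied couple M₀=-16 kN·m at a=9 m (b=L-a=3):
  θ_2 = (R_Ax²/2 - M_Ax)/EI  [x≤a] with R_A=-3/2, M_A=-5 = ((-3/2)·8²/2 - (-5)·8)/100000 = -1/12500 rad
Load 3 — applied couple M₀=9 kN·m at a=24/5 m (b=L-a=36/5):
  θ_3 = (R_Ax²/2 - M_Ax - M₀(x-a))/EI  [x>a] with R_A=27/25, M_A=27/25 = ((27/25)·8²/2 - (27/25)·8 - 9·(8-(24/5)))/100000 = -9/312500 rad
Superposition: θ = Σ θ_i = -227/937500 rad ≈ -0.000242 rad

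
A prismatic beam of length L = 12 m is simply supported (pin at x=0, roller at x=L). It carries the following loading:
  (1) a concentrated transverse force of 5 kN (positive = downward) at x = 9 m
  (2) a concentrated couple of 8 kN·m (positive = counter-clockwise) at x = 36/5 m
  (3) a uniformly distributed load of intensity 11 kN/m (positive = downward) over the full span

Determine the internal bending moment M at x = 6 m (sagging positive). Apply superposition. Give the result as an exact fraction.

Load 1 — point force P=5 kN at a=9 m (b=L-a=3):
  M_1 = Pbx/L  [x≤a] = 5·3·6/12 = 15/2 kN·m
Load 2 — applied couple M₀=8 kN·m at a=36/5 m (b=L-a=24/5):
  M_2 = M₀x/L  [x≤a] = 8·6/12 = 4 kN·m
Load 3 — uniform load w=11 kN/m over full span:
  M_3 = wx(L-x)/2 = 11·6·(12-6)/2 = 198 kN·m
Superposition: M = Σ M_i = 419/2 kN·m ≈ 209.500000 kN·m

M(6) = 419/2 kN·m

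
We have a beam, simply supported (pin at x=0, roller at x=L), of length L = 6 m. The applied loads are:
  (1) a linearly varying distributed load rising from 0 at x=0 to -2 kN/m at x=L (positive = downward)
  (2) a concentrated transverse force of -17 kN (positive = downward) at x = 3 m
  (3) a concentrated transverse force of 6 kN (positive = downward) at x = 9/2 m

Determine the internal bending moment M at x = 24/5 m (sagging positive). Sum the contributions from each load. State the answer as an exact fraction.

Load 1 — triangular load w₀=-2 kN/m (0→w₀ over full span):
  M_1 = w₀Lx/6 - w₀x³/(6L) = (-2)·6·(24/5)/6 - (-2)·(24/5)³/(6·6) = -432/125 kN·m
Load 2 — point force P=-17 kN at a=3 m (b=L-a=3):
  M_2 = Pa(L-x)/L  [x>a] = (-17)·3·(6-(24/5))/6 = -51/5 kN·m
Load 3 — point force P=6 kN at a=9/2 m (b=L-a=3/2):
  M_3 = Pa(L-x)/L  [x>a] = 6·(9/2)·(6-(24/5))/6 = 27/5 kN·m
Superposition: M = Σ M_i = -1032/125 kN·m ≈ -8.256000 kN·m

M(24/5) = -1032/125 kN·m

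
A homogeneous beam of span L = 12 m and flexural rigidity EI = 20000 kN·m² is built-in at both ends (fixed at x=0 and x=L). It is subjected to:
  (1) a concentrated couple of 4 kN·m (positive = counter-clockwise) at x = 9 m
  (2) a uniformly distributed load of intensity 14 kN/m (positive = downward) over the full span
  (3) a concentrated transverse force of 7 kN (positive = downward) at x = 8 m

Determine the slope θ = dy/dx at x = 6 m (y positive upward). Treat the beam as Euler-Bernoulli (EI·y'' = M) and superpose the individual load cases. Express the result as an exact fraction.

Load 1 — applied couple M₀=4 kN·m at a=9 m (b=L-a=3):
  θ_1 = (R_Ax²/2 - M_Ax)/EI  [x≤a] with R_A=3/8, M_A=5/4 = ((3/8)·6²/2 - (5/4)·6)/20000 = -3/80000 rad
Load 2 — uniform load w=14 kN/m over full span:
  θ_2 = -wx(L-x)(L-2x)/(12EI) = -14·6·(12-6)·(12-2·6)/(12·20000) = 0 rad
Load 3 — point force P=7 kN at a=8 m (b=L-a=4):
  θ_3 = -Pb²x(2aL-(3a+b)x)/(2L³EI)  [x≤a] = -7·4²·6·(2·8·12-(3·8+4)·6)/(2·12³·20000) = -7/30000 rad
Superposition: θ = Σ θ_i = -13/48000 rad ≈ -0.000271 rad

θ(6) = -13/48000 rad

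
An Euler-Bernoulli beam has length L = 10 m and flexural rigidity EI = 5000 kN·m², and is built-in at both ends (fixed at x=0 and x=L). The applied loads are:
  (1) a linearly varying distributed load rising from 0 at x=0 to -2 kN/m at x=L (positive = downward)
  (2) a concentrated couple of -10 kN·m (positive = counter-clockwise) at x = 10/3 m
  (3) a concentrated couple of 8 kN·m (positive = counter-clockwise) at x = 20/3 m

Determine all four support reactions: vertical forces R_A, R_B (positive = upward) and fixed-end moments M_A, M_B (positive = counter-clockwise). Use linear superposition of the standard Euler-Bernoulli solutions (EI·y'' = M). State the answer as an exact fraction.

R_A = -49/15 kN, M_A = -4 kN·m, R_B = -101/15 kN, M_B = 20/3 kN·m

Load 1 — triangular load w₀=-2 kN/m (0→w₀ over full span):
  R_A = 3w₀L/20 = 3·(-2)·10/20 = -3 kN
  M_A = w₀L²/30 = (-2)·10²/30 = -20/3 kN·m
  R_B = 7w₀L/20 = 7·(-2)·10/20 = -7 kN
  M_B = -w₀L²/20 = -(-2)·10²/20 = 10 kN·m
Load 2 — applied couple M₀=-10 kN·m at a=10/3 m (b=L-a=20/3):
  R_A = 6M₀ab/L³ = 6·(-10)·(10/3)·(20/3)/10³ = -4/3 kN
  M_A = M₀b(2a-b)/L² = (-10)·(20/3)·(2·(10/3)-(20/3))/10² = 0 kN·m
  R_B = -6M₀ab/L³ = -6·(-10)·(10/3)·(20/3)/10³ = 4/3 kN
  M_B = M₀a(2b-a)/L² = (-10)·(10/3)·(2·(20/3)-(10/3))/10² = -10/3 kN·m
Load 3 — applied couple M₀=8 kN·m at a=20/3 m (b=L-a=10/3):
  R_A = 6M₀ab/L³ = 6·8·(20/3)·(10/3)/10³ = 16/15 kN
  M_A = M₀b(2a-b)/L² = 8·(10/3)·(2·(20/3)-(10/3))/10² = 8/3 kN·m
  R_B = -6M₀ab/L³ = -6·8·(20/3)·(10/3)/10³ = -16/15 kN
  M_B = M₀a(2b-a)/L² = 8·(20/3)·(2·(10/3)-(20/3))/10² = 0 kN·m
Superposition: R_A = -49/15 kN, M_A = -4 kN·m, R_B = -101/15 kN, M_B = 20/3 kN·m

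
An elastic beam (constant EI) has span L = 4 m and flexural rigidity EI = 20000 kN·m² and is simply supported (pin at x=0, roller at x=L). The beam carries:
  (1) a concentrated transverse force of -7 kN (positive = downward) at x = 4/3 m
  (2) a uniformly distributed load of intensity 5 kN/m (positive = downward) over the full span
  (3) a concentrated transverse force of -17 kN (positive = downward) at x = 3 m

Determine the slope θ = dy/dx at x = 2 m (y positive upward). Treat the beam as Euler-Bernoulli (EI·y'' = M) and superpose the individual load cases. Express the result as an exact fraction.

θ(2) = 817/12960000 rad

Load 1 — point force P=-7 kN at a=4/3 m (b=L-a=8/3):
  θ_1 = -Pa(2L²-6Lx+3x²+a²)/(6LEI)  [x>a] = -(-7)·(4/3)·(2·4²-6·4·2+3·2²+(4/3)²)/(6·4·20000) = -7/162000 rad
Load 2 — uniform load w=5 kN/m over full span:
  θ_2 = -w(L³-6Lx²+4x³)/(24EI) = -5·(4³-6·4·2²+4·2³)/(24·20000) = 0 rad
Load 3 — point force P=-17 kN at a=3 m (b=L-a=1):
  θ_3 = -Pb(L²-b²-3x²)/(6LEI)  [x≤a] = -(-17)·1·(4²-1²-3·2²)/(6·4·20000) = 17/160000 rad
Superposition: θ = Σ θ_i = 817/12960000 rad ≈ 0.000063 rad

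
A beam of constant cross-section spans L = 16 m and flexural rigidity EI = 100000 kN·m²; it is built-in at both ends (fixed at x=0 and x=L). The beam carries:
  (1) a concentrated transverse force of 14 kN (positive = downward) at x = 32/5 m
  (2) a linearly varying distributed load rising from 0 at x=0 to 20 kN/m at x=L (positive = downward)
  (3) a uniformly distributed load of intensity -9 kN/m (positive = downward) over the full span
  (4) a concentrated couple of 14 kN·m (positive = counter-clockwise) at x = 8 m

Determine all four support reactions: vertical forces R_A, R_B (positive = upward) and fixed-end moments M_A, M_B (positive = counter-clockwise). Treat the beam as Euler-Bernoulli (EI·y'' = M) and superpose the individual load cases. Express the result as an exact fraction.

Load 1 — point force P=14 kN at a=32/5 m (b=L-a=48/5):
  R_A = Pb²(3a+b)/L³ = 14·(48/5)²·(3·(32/5)+(48/5))/16³ = 1134/125 kN
  M_A = Pab²/L² = 14·(32/5)·(48/5)²/16² = 4032/125 kN·m
  R_B = Pa²(a+3b)/L³ = 14·(32/5)²·((32/5)+3·(48/5))/16³ = 616/125 kN
  M_B = -Pa²b/L² = -14·(32/5)²·(48/5)/16² = -2688/125 kN·m
Load 2 — triangular load w₀=20 kN/m (0→w₀ over full span):
  R_A = 3w₀L/20 = 3·20·16/20 = 48 kN
  M_A = w₀L²/30 = 20·16²/30 = 512/3 kN·m
  R_B = 7w₀L/20 = 7·20·16/20 = 112 kN
  M_B = -w₀L²/20 = -20·16²/20 = -256 kN·m
Load 3 — uniform load w=-9 kN/m over full span:
  R_A = wL/2 = (-9)·16/2 = -72 kN
  M_A = wL²/12 = (-9)·16²/12 = -192 kN·m
  R_B = wL/2 = (-9)·16/2 = -72 kN
  M_B = -wL²/12 = -(-9)·16²/12 = 192 kN·m
Load 4 — applied couple M₀=14 kN·m at a=8 m (b=L-a=8):
  R_A = 6M₀ab/L³ = 6·14·8·8/16³ = 21/16 kN
  M_A = M₀b(2a-b)/L² = 14·8·(2·8-8)/16² = 7/2 kN·m
  R_B = -6M₀ab/L³ = -6·14·8·8/16³ = -21/16 kN
  M_B = M₀a(2b-a)/L² = 14·8·(2·8-8)/16² = 7/2 kN·m
Superposition: R_A = -27231/2000 kN, M_A = 10817/750 kN·m, R_B = 87231/2000 kN, M_B = -20501/250 kN·m

R_A = -27231/2000 kN, M_A = 10817/750 kN·m, R_B = 87231/2000 kN, M_B = -20501/250 kN·m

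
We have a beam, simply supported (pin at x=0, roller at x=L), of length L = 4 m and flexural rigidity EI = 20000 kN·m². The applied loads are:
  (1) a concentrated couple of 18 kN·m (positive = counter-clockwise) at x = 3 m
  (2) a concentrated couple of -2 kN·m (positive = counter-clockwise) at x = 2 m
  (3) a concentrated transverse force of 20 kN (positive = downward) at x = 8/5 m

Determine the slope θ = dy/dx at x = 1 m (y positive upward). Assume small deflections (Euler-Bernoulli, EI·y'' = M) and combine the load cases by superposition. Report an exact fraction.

θ(1) = -6569/6000000 rad

Load 1 — applied couple M₀=18 kN·m at a=3 m (b=L-a=1):
  θ_1 = (M₀x²/(2L)+C₁)/EI  [x≤a] with C₁=M₀(3b²-L²)/(6L)=-39/4 = (18·1²/(2·4)+(-39/4))/20000 = -3/8000 rad
Load 2 — applied couple M₀=-2 kN·m at a=2 m (b=L-a=2):
  θ_2 = (M₀x²/(2L)+C₁)/EI  [x≤a] with C₁=M₀(3b²-L²)/(6L)=1/3 = ((-2)·1²/(2·4)+(1/3))/20000 = 1/240000 rad
Load 3 — point force P=20 kN at a=8/5 m (b=L-a=12/5):
  θ_3 = -Pb(L²-b²-3x²)/(6LEI)  [x≤a] = -20·(12/5)·(4²-(12/5)²-3·1²)/(6·4·20000) = -181/250000 rad
Superposition: θ = Σ θ_i = -6569/6000000 rad ≈ -0.001095 rad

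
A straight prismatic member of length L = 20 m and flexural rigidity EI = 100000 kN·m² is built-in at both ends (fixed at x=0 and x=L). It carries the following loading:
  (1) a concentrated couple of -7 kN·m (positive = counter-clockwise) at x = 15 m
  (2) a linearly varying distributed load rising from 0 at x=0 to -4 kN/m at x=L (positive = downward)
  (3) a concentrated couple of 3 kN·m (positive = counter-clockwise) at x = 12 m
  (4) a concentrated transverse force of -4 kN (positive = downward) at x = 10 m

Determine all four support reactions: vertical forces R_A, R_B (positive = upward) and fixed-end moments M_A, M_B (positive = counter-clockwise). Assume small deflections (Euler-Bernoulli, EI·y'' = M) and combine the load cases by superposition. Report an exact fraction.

R_A = -56711/4000 kN, M_A = -77473/1200 kN·m, R_B = -119289/4000 kN, M_B = 36669/400 kN·m

Load 1 — applied couple M₀=-7 kN·m at a=15 m (b=L-a=5):
  R_A = 6M₀ab/L³ = 6·(-7)·15·5/20³ = -63/160 kN
  M_A = M₀b(2a-b)/L² = (-7)·5·(2·15-5)/20² = -35/16 kN·m
  R_B = -6M₀ab/L³ = -6·(-7)·15·5/20³ = 63/160 kN
  M_B = M₀a(2b-a)/L² = (-7)·15·(2·5-15)/20² = 21/16 kN·m
Load 2 — triangular load w₀=-4 kN/m (0→w₀ over full span):
  R_A = 3w₀L/20 = 3·(-4)·20/20 = -12 kN
  M_A = w₀L²/30 = (-4)·20²/30 = -160/3 kN·m
  R_B = 7w₀L/20 = 7·(-4)·20/20 = -28 kN
  M_B = -w₀L²/20 = -(-4)·20²/20 = 80 kN·m
Load 3 — applied couple M₀=3 kN·m at a=12 m (b=L-a=8):
  R_A = 6M₀ab/L³ = 6·3·12·8/20³ = 27/125 kN
  M_A = M₀b(2a-b)/L² = 3·8·(2·12-8)/20² = 24/25 kN·m
  R_B = -6M₀ab/L³ = -6·3·12·8/20³ = -27/125 kN
  M_B = M₀a(2b-a)/L² = 3·12·(2·8-12)/20² = 9/25 kN·m
Load 4 — point force P=-4 kN at a=10 m (b=L-a=10):
  R_A = Pb²(3a+b)/L³ = (-4)·10²·(3·10+10)/20³ = -2 kN
  M_A = Pab²/L² = (-4)·10·10²/20² = -10 kN·m
  R_B = Pa²(a+3b)/L³ = (-4)·10²·(10+3·10)/20³ = -2 kN
  M_B = -Pa²b/L² = -(-4)·10²·10/20² = 10 kN·m
Superposition: R_A = -56711/4000 kN, M_A = -77473/1200 kN·m, R_B = -119289/4000 kN, M_B = 36669/400 kN·m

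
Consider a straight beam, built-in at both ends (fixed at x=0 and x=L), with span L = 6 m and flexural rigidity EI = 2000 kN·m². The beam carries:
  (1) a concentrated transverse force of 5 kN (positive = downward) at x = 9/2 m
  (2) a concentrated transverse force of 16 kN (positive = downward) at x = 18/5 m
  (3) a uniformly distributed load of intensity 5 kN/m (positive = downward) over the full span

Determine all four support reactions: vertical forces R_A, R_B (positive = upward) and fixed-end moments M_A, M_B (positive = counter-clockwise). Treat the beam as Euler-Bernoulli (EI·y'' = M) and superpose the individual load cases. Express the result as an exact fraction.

Load 1 — point force P=5 kN at a=9/2 m (b=L-a=3/2):
  R_A = Pb²(3a+b)/L³ = 5·(3/2)²·(3·(9/2)+(3/2))/6³ = 25/32 kN
  M_A = Pab²/L² = 5·(9/2)·(3/2)²/6² = 45/32 kN·m
  R_B = Pa²(a+3b)/L³ = 5·(9/2)²·((9/2)+3·(3/2))/6³ = 135/32 kN
  M_B = -Pa²b/L² = -5·(9/2)²·(3/2)/6² = -135/32 kN·m
Load 2 — point force P=16 kN at a=18/5 m (b=L-a=12/5):
  R_A = Pb²(3a+b)/L³ = 16·(12/5)²·(3·(18/5)+(12/5))/6³ = 704/125 kN
  M_A = Pab²/L² = 16·(18/5)·(12/5)²/6² = 1152/125 kN·m
  R_B = Pa²(a+3b)/L³ = 16·(18/5)²·((18/5)+3·(12/5))/6³ = 1296/125 kN
  M_B = -Pa²b/L² = -16·(18/5)²·(12/5)/6² = -1728/125 kN·m
Load 3 — uniform load w=5 kN/m over full span:
  R_A = wL/2 = 5·6/2 = 15 kN
  M_A = wL²/12 = 5·6²/12 = 15 kN·m
  R_B = wL/2 = 5·6/2 = 15 kN
  M_B = -wL²/12 = -5·6²/12 = -15 kN·m
Superposition: R_A = 85653/4000 kN, M_A = 102489/4000 kN·m, R_B = 118347/4000 kN, M_B = -132171/4000 kN·m

R_A = 85653/4000 kN, M_A = 102489/4000 kN·m, R_B = 118347/4000 kN, M_B = -132171/4000 kN·m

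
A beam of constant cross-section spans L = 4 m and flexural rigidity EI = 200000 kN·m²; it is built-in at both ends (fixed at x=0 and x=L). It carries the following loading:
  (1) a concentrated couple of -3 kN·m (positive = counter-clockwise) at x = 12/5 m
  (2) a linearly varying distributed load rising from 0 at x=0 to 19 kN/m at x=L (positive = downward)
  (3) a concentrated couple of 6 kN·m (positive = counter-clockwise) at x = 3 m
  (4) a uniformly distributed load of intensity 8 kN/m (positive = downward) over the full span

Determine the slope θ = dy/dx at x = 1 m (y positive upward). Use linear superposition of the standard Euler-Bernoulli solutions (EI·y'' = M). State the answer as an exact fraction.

Load 1 — applied couple M₀=-3 kN·m at a=12/5 m (b=L-a=8/5):
  θ_1 = (R_Ax²/2 - M_Ax)/EI  [x≤a] with R_A=-27/25, M_A=-24/25 = ((-27/25)·1²/2 - (-24/25)·1)/200000 = 21/10000000 rad
Load 2 — triangular load w₀=19 kN/m (0→w₀ over full span):
  θ_2 = -w₀(2x(L-x)(L-2x)(x+2L)+x²(L-x)²)/(120LEI) = -19·(2·1·(4-1)·(4-2·1)·(1+2·4)+1²·(4-1)²)/(120·4·200000) = -741/32000000 rad
Load 3 — applied couple M₀=6 kN·m at a=3 m (b=L-a=1):
  θ_3 = (R_Ax²/2 - M_Ax)/EI  [x≤a] with R_A=27/16, M_A=15/8 = ((27/16)·1²/2 - (15/8)·1)/200000 = -33/6400000 rad
Load 4 — uniform load w=8 kN/m over full span:
  θ_4 = -wx(L-x)(L-2x)/(12EI) = -8·1·(4-1)·(4-2·1)/(12·200000) = -1/50000 rad
Superposition: θ = Σ θ_i = -3697/80000000 rad ≈ -0.000046 rad

θ(1) = -3697/80000000 rad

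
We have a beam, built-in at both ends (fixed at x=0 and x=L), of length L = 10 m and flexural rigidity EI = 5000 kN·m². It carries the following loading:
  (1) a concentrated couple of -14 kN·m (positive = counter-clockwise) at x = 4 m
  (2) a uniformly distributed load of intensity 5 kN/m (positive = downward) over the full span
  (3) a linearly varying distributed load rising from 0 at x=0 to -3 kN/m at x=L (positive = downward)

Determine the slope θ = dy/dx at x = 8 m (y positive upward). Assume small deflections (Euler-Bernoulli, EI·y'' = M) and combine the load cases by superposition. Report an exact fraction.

θ(8) = 502/78125 rad

Load 1 — applied couple M₀=-14 kN·m at a=4 m (b=L-a=6):
  θ_1 = (R_Ax²/2 - M_Ax - M₀(x-a))/EI  [x>a] with R_A=-252/125, M_A=-42/25 = ((-252/125)·8²/2 - (-42/25)·8 - (-14)·(8-4))/5000 = 77/78125 rad
Load 2 — uniform load w=5 kN/m over full span:
  θ_2 = -wx(L-x)(L-2x)/(12EI) = -5·8·(10-8)·(10-2·8)/(12·5000) = 1/125 rad
Load 3 — triangular load w₀=-3 kN/m (0→w₀ over full span):
  θ_3 = -w₀(2x(L-x)(L-2x)(x+2L)+x²(L-x)²)/(120LEI) = -(-3)·(2·8·(10-8)·(10-2·8)·(8+2·10)+8²·(10-8)²)/(120·10·5000) = -8/3125 rad
Superposition: θ = Σ θ_i = 502/78125 rad ≈ 0.006426 rad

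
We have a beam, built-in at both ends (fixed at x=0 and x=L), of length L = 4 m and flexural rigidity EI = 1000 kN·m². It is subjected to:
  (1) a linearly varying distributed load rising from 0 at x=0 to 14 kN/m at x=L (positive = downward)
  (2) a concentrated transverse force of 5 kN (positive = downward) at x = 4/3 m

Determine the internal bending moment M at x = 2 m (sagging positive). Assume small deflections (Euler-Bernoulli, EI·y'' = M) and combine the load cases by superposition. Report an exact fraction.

M(2) = 52/9 kN·m

Load 1 — triangular load w₀=14 kN/m (0→w₀ over full span):
  M_1 = 3w₀Lx/20 - w₀L²/30 - w₀x³/(6L) = 3·14·4·2/20 - 14·4²/30 - 14·2³/(6·4) = 14/3 kN·m
Load 2 — point force P=5 kN at a=4/3 m (b=L-a=8/3):
  M_2 = Pa²(a+3b)(L-x)/L³ - Pa²b/L²  [x>a] = 5·(4/3)²·((4/3)+3·(8/3))·(4-2)/4³ - 5·(4/3)²·(8/3)/4² = 10/9 kN·m
Superposition: M = Σ M_i = 52/9 kN·m ≈ 5.777778 kN·m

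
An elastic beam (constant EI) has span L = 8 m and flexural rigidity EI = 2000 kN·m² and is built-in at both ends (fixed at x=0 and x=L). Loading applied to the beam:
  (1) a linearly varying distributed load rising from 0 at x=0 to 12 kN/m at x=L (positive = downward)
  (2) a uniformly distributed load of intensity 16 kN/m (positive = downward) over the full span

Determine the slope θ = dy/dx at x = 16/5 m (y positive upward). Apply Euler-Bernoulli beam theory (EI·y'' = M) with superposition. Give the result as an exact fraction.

Load 1 — triangular load w₀=12 kN/m (0→w₀ over full span):
  θ_1 = -w₀(2x(L-x)(L-2x)(x+2L)+x²(L-x)²)/(120LEI) = -12·(2·(16/5)·(8-(16/5))·(8-2·(16/5))·((16/5)+2·8)+(16/5)²·(8-(16/5))²)/(120·8·2000) = -576/78125 rad
Load 2 — uniform load w=16 kN/m over full span:
  θ_2 = -wx(L-x)(L-2x)/(12EI) = -16·(16/5)·(8-(16/5))·(8-2·(16/5))/(12·2000) = -256/15625 rad
Superposition: θ = Σ θ_i = -1856/78125 rad ≈ -0.023757 rad

θ(16/5) = -1856/78125 rad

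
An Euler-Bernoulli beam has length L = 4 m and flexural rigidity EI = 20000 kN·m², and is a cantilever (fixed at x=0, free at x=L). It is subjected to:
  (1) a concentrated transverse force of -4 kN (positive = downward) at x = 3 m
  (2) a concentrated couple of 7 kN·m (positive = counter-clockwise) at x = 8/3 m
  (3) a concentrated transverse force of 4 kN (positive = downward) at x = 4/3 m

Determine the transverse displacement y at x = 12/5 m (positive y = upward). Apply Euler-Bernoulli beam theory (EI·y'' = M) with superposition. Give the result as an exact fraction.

Load 1 — point force P=-4 kN at a=3 m (b=L-a=1):
  y_1 = -Px²(3a-x)/(6EI)  [x≤a] = -(-4)·(12/5)²·(3·3-(12/5))/(6·20000) = 99/78125 m
Load 2 — applied couple M₀=7 kN·m at a=8/3 m (b=L-a=4/3):
  y_2 = M₀x²/(2EI)  [x≤a] = 7·(12/5)²/(2·20000) = 63/62500 m
Load 3 — point force P=4 kN at a=4/3 m (b=L-a=8/3):
  y_3 = -Pa²(3x-a)/(6EI)  [x>a] = -4·(4/3)²·(3·(12/5)-(4/3))/(6·20000) = -88/253125 m
Superposition: y = Σ y_i = 48791/25312500 m ≈ 0.001928 m

y(12/5) = 48791/25312500 m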